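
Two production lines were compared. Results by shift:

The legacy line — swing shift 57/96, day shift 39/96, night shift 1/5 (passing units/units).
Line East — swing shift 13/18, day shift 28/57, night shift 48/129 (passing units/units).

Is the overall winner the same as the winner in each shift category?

No

Swing shift: the legacy line 57/96 = 59.4%, Line East 13/18 = 72.2% → Line East
Day shift: the legacy line 39/96 = 40.6%, Line East 28/57 = 49.1% → Line East
Night shift: the legacy line 1/5 = 20.0%, Line East 48/129 = 37.2% → Line East
Overall: the legacy line 97/197 = 49.2%, Line East 89/204 = 43.6% → the legacy line
Line East wins each shift group but the legacy line wins overall — the comparison reverses. Line East's units skew toward night shift, which has a lower base rate.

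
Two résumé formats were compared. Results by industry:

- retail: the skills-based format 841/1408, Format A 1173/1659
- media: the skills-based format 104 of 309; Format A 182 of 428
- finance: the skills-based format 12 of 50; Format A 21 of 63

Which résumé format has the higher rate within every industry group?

Retail: the skills-based format 841/1408 = 59.7%, Format A 1173/1659 = 70.7% → Format A
Media: the skills-based format 104/309 = 33.7%, Format A 182/428 = 42.5% → Format A
Finance: the skills-based format 12/50 = 24.0%, Format A 21/63 = 33.3% → Format A
Format A has the higher rate in all 3 groups.

Format A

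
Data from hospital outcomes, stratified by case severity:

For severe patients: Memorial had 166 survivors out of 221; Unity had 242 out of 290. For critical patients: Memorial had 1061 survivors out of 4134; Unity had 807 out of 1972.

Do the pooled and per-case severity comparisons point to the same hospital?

Yes

Severe: Memorial 166/221 = 75.1%, Unity 242/290 = 83.4% → Unity
Critical: Memorial 1061/4134 = 25.7%, Unity 807/1972 = 40.9% → Unity
Overall: Memorial 1227/4355 = 28.2%, Unity 1049/2262 = 46.4% → Unity
Unity wins overall and in every case group — no reversal.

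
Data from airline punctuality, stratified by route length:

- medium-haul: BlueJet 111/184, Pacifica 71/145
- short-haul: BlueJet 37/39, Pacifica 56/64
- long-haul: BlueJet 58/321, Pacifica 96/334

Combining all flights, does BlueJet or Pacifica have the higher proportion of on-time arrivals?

Medium-haul: BlueJet 111/184 = 60.3%, Pacifica 71/145 = 49.0% → BlueJet
Short-haul: BlueJet 37/39 = 94.9%, Pacifica 56/64 = 87.5% → BlueJet
Long-haul: BlueJet 58/321 = 18.1%, Pacifica 96/334 = 28.7% → Pacifica
Overall: BlueJet 206/544 = 37.9%, Pacifica 223/543 = 41.1% → Pacifica
(Neither sweeps every route group, but Pacifica has the higher pooled rate.)

Pacifica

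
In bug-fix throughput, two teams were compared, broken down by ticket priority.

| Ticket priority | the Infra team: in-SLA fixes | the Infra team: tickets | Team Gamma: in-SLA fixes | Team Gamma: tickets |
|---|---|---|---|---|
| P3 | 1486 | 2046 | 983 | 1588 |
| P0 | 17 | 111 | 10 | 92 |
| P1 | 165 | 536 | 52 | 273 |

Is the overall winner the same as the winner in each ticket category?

P3: the Infra team 1486/2046 = 72.6%, Team Gamma 983/1588 = 61.9% → the Infra team
P0: the Infra team 17/111 = 15.3%, Team Gamma 10/92 = 10.9% → the Infra team
P1: the Infra team 165/536 = 30.8%, Team Gamma 52/273 = 19.0% → the Infra team
Overall: the Infra team 1668/2693 = 61.9%, Team Gamma 1045/1953 = 53.5% → the Infra team
The Infra team wins overall and in every ticket group — no reversal.

Yes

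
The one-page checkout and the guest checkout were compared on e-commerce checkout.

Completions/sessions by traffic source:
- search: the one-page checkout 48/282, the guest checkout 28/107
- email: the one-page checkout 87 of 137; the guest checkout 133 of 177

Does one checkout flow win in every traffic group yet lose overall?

No

Search: the one-page checkout 48/282 = 17.0%, the guest checkout 28/107 = 26.2% → the guest checkout
Email: the one-page checkout 87/137 = 63.5%, the guest checkout 133/177 = 75.1% → the guest checkout
Overall: the one-page checkout 135/419 = 32.2%, the guest checkout 161/284 = 56.7% → the guest checkout
The guest checkout wins overall and in every traffic group — no reversal.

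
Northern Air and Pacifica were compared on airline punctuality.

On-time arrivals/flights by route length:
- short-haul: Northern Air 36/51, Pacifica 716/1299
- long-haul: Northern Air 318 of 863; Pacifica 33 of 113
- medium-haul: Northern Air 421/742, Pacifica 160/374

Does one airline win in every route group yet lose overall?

Yes

Short-haul: Northern Air 36/51 = 70.6%, Pacifica 716/1299 = 55.1% → Northern Air
Long-haul: Northern Air 318/863 = 36.8%, Pacifica 33/113 = 29.2% → Northern Air
Medium-haul: Northern Air 421/742 = 56.7%, Pacifica 160/374 = 42.8% → Northern Air
Overall: Northern Air 775/1656 = 46.8%, Pacifica 909/1786 = 50.9% → Pacifica
Northern Air wins each route group but Pacifica wins overall — the comparison reverses. Northern Air's flights skew toward long-haul, which has a lower base rate.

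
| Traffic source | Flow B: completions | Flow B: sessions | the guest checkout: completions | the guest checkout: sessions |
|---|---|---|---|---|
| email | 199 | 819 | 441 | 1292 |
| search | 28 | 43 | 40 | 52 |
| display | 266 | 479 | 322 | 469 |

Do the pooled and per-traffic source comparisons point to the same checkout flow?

Email: Flow B 199/819 = 24.3%, the guest checkout 441/1292 = 34.1% → the guest checkout
Search: Flow B 28/43 = 65.1%, the guest checkout 40/52 = 76.9% → the guest checkout
Display: Flow B 266/479 = 55.5%, the guest checkout 322/469 = 68.7% → the guest checkout
Overall: Flow B 493/1341 = 36.8%, the guest checkout 803/1813 = 44.3% → the guest checkout
The guest checkout wins overall and in every traffic group — no reversal.

Yes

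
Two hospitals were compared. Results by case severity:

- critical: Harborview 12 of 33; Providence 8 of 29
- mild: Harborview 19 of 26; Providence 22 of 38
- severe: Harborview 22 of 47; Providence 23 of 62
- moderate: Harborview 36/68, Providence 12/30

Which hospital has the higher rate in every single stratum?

Harborview

Critical: Harborview 12/33 = 36.4%, Providence 8/29 = 27.6% → Harborview
Mild: Harborview 19/26 = 73.1%, Providence 22/38 = 57.9% → Harborview
Severe: Harborview 22/47 = 46.8%, Providence 23/62 = 37.1% → Harborview
Moderate: Harborview 36/68 = 52.9%, Providence 12/30 = 40.0% → Harborview
Harborview has the higher rate in all 4 groups.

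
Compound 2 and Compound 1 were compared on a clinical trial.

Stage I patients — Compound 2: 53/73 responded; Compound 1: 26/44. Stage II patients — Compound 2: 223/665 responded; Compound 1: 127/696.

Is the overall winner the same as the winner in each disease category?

Yes

Stage I: Compound 2 53/73 = 72.6%, Compound 1 26/44 = 59.1% → Compound 2
Stage II: Compound 2 223/665 = 33.5%, Compound 1 127/696 = 18.2% → Compound 2
Overall: Compound 2 276/738 = 37.4%, Compound 1 153/740 = 20.7% → Compound 2
Compound 2 wins overall and in every disease group — no reversal.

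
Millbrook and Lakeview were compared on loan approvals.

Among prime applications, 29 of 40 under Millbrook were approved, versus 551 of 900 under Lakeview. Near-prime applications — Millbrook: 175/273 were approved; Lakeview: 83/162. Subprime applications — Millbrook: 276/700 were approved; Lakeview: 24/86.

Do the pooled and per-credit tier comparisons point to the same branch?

Prime: Millbrook 29/40 = 72.5%, Lakeview 551/900 = 61.2% → Millbrook
Near-prime: Millbrook 175/273 = 64.1%, Lakeview 83/162 = 51.2% → Millbrook
Subprime: Millbrook 276/700 = 39.4%, Lakeview 24/86 = 27.9% → Millbrook
Overall: Millbrook 480/1013 = 47.4%, Lakeview 658/1148 = 57.3% → Lakeview
Millbrook wins each credit group but Lakeview wins overall — the comparison reverses. Millbrook's applications skew toward subprime, which has a lower base rate.

No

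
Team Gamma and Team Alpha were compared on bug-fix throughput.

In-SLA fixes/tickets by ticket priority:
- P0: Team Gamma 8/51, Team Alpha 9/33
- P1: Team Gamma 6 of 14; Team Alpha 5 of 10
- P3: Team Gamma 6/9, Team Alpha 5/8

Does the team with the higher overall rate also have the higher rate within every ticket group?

No

P0: Team Gamma 8/51 = 15.7%, Team Alpha 9/33 = 27.3% → Team Alpha
P1: Team Gamma 6/14 = 42.9%, Team Alpha 5/10 = 50.0% → Team Alpha
P3: Team Gamma 6/9 = 66.7%, Team Alpha 5/8 = 62.5% → Team Gamma
Overall: Team Gamma 20/74 = 27.0%, Team Alpha 19/51 = 37.3% → Team Alpha
Neither sweeps: Team Gamma wins 1 of 3 groups, Team Alpha wins 2. Team Alpha wins overall but not every group — no Simpson reversal.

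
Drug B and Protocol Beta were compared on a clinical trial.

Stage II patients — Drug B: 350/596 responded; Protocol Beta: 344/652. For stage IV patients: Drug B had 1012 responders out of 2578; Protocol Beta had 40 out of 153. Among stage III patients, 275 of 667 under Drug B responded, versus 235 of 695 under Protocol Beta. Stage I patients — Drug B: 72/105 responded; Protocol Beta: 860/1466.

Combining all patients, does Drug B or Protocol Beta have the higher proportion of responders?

Stage II: Drug B 350/596 = 58.7%, Protocol Beta 344/652 = 52.8% → Drug B
Stage IV: Drug B 1012/2578 = 39.3%, Protocol Beta 40/153 = 26.1% → Drug B
Stage III: Drug B 275/667 = 41.2%, Protocol Beta 235/695 = 33.8% → Drug B
Stage I: Drug B 72/105 = 68.6%, Protocol Beta 860/1466 = 58.7% → Drug B
Overall: Drug B 1709/3946 = 43.3%, Protocol Beta 1479/2966 = 49.9% → Protocol Beta
(Drug B wins every disease group but Protocol Beta wins overall — Drug B's patients skew toward the low-rate stage IV group.)

Protocol Beta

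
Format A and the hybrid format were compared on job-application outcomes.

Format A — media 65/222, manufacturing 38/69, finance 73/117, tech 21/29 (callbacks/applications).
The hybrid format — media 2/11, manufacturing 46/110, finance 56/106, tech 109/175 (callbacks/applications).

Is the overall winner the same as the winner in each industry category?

No

Media: Format A 65/222 = 29.3%, the hybrid format 2/11 = 18.2% → Format A
Manufacturing: Format A 38/69 = 55.1%, the hybrid format 46/110 = 41.8% → Format A
Finance: Format A 73/117 = 62.4%, the hybrid format 56/106 = 52.8% → Format A
Tech: Format A 21/29 = 72.4%, the hybrid format 109/175 = 62.3% → Format A
Overall: Format A 197/437 = 45.1%, the hybrid format 213/402 = 53.0% → the hybrid format
Format A wins each industry group but the hybrid format wins overall — the comparison reverses. Format A's applications skew toward media, which has a lower base rate.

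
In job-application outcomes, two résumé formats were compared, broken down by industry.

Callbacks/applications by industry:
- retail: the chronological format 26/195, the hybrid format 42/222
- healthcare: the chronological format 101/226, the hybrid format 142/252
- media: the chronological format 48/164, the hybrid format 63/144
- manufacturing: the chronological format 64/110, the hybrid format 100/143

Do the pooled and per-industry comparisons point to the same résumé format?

Yes

Retail: the chronological format 26/195 = 13.3%, the hybrid format 42/222 = 18.9% → the hybrid format
Healthcare: the chronological format 101/226 = 44.7%, the hybrid format 142/252 = 56.3% → the hybrid format
Media: the chronological format 48/164 = 29.3%, the hybrid format 63/144 = 43.8% → the hybrid format
Manufacturing: the chronological format 64/110 = 58.2%, the hybrid format 100/143 = 69.9% → the hybrid format
Overall: the chronological format 239/695 = 34.4%, the hybrid format 347/761 = 45.6% → the hybrid format
The hybrid format wins overall and in every industry group — no reversal.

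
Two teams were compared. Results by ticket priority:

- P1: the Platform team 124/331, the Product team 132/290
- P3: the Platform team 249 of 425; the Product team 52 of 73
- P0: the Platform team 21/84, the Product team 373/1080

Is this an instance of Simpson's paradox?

P1: the Platform team 124/331 = 37.5%, the Product team 132/290 = 45.5% → the Product team
P3: the Platform team 249/425 = 58.6%, the Product team 52/73 = 71.2% → the Product team
P0: the Platform team 21/84 = 25.0%, the Product team 373/1080 = 34.5% → the Product team
Overall: the Platform team 394/840 = 46.9%, the Product team 557/1443 = 38.6% → the Platform team
The Product team wins each ticket group but the Platform team wins overall — the comparison reverses. The Product team's tickets skew toward P0, which has a lower base rate.

Yes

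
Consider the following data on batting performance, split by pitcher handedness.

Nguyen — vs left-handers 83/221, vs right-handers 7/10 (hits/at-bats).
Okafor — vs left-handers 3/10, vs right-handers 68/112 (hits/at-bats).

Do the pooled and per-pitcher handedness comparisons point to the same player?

Vs left-handers: Nguyen 83/221 = 37.6%, Okafor 3/10 = 30.0% → Nguyen
Vs right-handers: Nguyen 7/10 = 70.0%, Okafor 68/112 = 60.7% → Nguyen
Overall: Nguyen 90/231 = 39.0%, Okafor 71/122 = 58.2% → Okafor
Nguyen wins each pitcher group but Okafor wins overall — the comparison reverses. Nguyen's at-bats skew toward vs left-handers, which has a lower base rate.

No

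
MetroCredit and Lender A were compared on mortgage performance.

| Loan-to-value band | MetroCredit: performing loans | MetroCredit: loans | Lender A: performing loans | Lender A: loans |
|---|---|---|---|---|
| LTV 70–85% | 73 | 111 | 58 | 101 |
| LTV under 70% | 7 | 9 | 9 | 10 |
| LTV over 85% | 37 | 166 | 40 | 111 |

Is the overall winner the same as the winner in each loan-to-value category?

LTV 70–85%: MetroCredit 73/111 = 65.8%, Lender A 58/101 = 57.4% → MetroCredit
LTV under 70%: MetroCredit 7/9 = 77.8%, Lender A 9/10 = 90.0% → Lender A
LTV over 85%: MetroCredit 37/166 = 22.3%, Lender A 40/111 = 36.0% → Lender A
Overall: MetroCredit 117/286 = 40.9%, Lender A 107/222 = 48.2% → Lender A
Neither sweeps: MetroCredit wins 1 of 3 groups, Lender A wins 2. Lender A wins overall but not every group — no Simpson reversal.

No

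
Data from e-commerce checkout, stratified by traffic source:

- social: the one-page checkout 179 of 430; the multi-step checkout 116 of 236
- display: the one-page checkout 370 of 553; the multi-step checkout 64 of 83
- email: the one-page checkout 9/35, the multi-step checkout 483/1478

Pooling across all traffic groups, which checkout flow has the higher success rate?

the one-page checkout

Social: the one-page checkout 179/430 = 41.6%, the multi-step checkout 116/236 = 49.2% → the multi-step checkout
Display: the one-page checkout 370/553 = 66.9%, the multi-step checkout 64/83 = 77.1% → the multi-step checkout
Email: the one-page checkout 9/35 = 25.7%, the multi-step checkout 483/1478 = 32.7% → the multi-step checkout
Overall: the one-page checkout 558/1018 = 54.8%, the multi-step checkout 663/1797 = 36.9% → the one-page checkout
(The multi-step checkout wins every traffic group but the one-page checkout wins overall — the multi-step checkout's sessions skew toward the low-rate email group.)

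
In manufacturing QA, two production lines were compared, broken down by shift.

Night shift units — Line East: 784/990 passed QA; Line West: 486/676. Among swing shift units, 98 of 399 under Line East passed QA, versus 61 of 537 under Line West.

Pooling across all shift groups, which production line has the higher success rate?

Line East

Night shift: Line East 784/990 = 79.2%, Line West 486/676 = 71.9% → Line East
Swing shift: Line East 98/399 = 24.6%, Line West 61/537 = 11.4% → Line East
Overall: Line East 882/1389 = 63.5%, Line West 547/1213 = 45.1% → Line East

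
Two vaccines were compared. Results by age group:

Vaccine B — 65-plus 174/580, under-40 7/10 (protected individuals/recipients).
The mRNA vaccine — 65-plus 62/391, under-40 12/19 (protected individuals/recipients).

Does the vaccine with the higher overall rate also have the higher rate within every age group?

Yes

65-plus: Vaccine B 174/580 = 30.0%, the mRNA vaccine 62/391 = 15.9% → Vaccine B
Under-40: Vaccine B 7/10 = 70.0%, the mRNA vaccine 12/19 = 63.2% → Vaccine B
Overall: Vaccine B 181/590 = 30.7%, the mRNA vaccine 74/410 = 18.0% → Vaccine B
Vaccine B wins overall and in every age group — no reversal.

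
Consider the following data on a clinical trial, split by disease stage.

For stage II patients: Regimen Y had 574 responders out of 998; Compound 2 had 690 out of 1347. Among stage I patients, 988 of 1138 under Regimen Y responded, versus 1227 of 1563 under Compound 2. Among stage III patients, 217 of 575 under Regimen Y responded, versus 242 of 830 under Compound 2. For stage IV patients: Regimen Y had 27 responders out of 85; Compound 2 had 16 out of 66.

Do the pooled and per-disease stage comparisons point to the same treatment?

Yes

Stage II: Regimen Y 574/998 = 57.5%, Compound 2 690/1347 = 51.2% → Regimen Y
Stage I: Regimen Y 988/1138 = 86.8%, Compound 2 1227/1563 = 78.5% → Regimen Y
Stage III: Regimen Y 217/575 = 37.7%, Compound 2 242/830 = 29.2% → Regimen Y
Stage IV: Regimen Y 27/85 = 31.8%, Compound 2 16/66 = 24.2% → Regimen Y
Overall: Regimen Y 1806/2796 = 64.6%, Compound 2 2175/3806 = 57.1% → Regimen Y
Regimen Y wins overall and in every disease group — no reversal.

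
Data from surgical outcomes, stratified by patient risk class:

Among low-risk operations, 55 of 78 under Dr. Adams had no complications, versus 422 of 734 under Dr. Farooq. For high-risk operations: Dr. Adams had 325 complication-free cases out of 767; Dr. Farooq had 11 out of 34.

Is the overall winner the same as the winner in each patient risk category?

Low-risk: Dr. Adams 55/78 = 70.5%, Dr. Farooq 422/734 = 57.5% → Dr. Adams
High-risk: Dr. Adams 325/767 = 42.4%, Dr. Farooq 11/34 = 32.4% → Dr. Adams
Overall: Dr. Adams 380/845 = 45.0%, Dr. Farooq 433/768 = 56.4% → Dr. Farooq
Dr. Adams wins each patient risk group but Dr. Farooq wins overall — the comparison reverses. Dr. Adams's operations skew toward high-risk, which has a lower base rate.

No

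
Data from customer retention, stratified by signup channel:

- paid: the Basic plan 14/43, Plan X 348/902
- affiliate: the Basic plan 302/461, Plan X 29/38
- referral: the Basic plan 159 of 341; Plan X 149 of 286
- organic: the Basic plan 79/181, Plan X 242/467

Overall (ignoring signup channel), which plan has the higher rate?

the Basic plan

Paid: the Basic plan 14/43 = 32.6%, Plan X 348/902 = 38.6% → Plan X
Affiliate: the Basic plan 302/461 = 65.5%, Plan X 29/38 = 76.3% → Plan X
Referral: the Basic plan 159/341 = 46.6%, Plan X 149/286 = 52.1% → Plan X
Organic: the Basic plan 79/181 = 43.6%, Plan X 242/467 = 51.8% → Plan X
Overall: the Basic plan 554/1026 = 54.0%, Plan X 768/1693 = 45.4% → the Basic plan
(Plan X wins every signup group but the Basic plan wins overall — Plan X's customers skew toward the low-rate paid group.)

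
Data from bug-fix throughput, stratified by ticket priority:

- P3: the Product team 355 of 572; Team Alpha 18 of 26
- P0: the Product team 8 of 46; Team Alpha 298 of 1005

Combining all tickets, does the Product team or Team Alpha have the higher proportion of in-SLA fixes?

P3: the Product team 355/572 = 62.1%, Team Alpha 18/26 = 69.2% → Team Alpha
P0: the Product team 8/46 = 17.4%, Team Alpha 298/1005 = 29.7% → Team Alpha
Overall: the Product team 363/618 = 58.7%, Team Alpha 316/1031 = 30.6% → the Product team
(Team Alpha wins every ticket group but the Product team wins overall — Team Alpha's tickets skew toward the low-rate P0 group.)

the Product team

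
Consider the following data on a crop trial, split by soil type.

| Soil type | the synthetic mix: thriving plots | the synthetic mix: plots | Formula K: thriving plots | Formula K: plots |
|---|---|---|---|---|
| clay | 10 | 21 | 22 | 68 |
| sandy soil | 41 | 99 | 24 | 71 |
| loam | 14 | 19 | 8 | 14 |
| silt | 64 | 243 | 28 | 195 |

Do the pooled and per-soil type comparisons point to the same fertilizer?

Clay: the synthetic mix 10/21 = 47.6%, Formula K 22/68 = 32.4% → the synthetic mix
Sandy soil: the synthetic mix 41/99 = 41.4%, Formula K 24/71 = 33.8% → the synthetic mix
Loam: the synthetic mix 14/19 = 73.7%, Formula K 8/14 = 57.1% → the synthetic mix
Silt: the synthetic mix 64/243 = 26.3%, Formula K 28/195 = 14.4% → the synthetic mix
Overall: the synthetic mix 129/382 = 33.8%, Formula K 82/348 = 23.6% → the synthetic mix
The synthetic mix wins overall and in every soil group — no reversal.

Yes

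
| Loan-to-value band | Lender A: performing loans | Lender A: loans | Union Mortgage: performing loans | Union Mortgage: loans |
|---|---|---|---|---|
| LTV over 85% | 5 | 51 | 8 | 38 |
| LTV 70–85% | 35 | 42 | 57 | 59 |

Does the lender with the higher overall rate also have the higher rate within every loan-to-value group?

LTV over 85%: Lender A 5/51 = 9.8%, Union Mortgage 8/38 = 21.1% → Union Mortgage
LTV 70–85%: Lender A 35/42 = 83.3%, Union Mortgage 57/59 = 96.6% → Union Mortgage
Overall: Lender A 40/93 = 43.0%, Union Mortgage 65/97 = 67.0% → Union Mortgage
Union Mortgage wins overall and in every loan-to-value group — no reversal.

Yes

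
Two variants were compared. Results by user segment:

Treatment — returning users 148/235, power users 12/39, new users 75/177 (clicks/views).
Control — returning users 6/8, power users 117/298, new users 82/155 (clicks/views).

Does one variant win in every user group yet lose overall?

Returning users: Treatment 148/235 = 63.0%, Control 6/8 = 75.0% → Control
Power users: Treatment 12/39 = 30.8%, Control 117/298 = 39.3% → Control
New users: Treatment 75/177 = 42.4%, Control 82/155 = 52.9% → Control
Overall: Treatment 235/451 = 52.1%, Control 205/461 = 44.5% → Treatment
Control wins each user group but Treatment wins overall — the comparison reverses. Control's views skew toward power users, which has a lower base rate.

Yes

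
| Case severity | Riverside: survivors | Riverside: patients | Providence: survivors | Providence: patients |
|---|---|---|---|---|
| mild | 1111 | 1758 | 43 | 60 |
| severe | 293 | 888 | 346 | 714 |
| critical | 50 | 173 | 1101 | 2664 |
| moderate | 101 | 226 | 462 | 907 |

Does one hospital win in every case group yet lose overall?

Yes

Mild: Riverside 1111/1758 = 63.2%, Providence 43/60 = 71.7% → Providence
Severe: Riverside 293/888 = 33.0%, Providence 346/714 = 48.5% → Providence
Critical: Riverside 50/173 = 28.9%, Providence 1101/2664 = 41.3% → Providence
Moderate: Riverside 101/226 = 44.7%, Providence 462/907 = 50.9% → Providence
Overall: Riverside 1555/3045 = 51.1%, Providence 1952/4345 = 44.9% → Riverside
Providence wins each case group but Riverside wins overall — the comparison reverses. Providence's patients skew toward critical, which has a lower base rate.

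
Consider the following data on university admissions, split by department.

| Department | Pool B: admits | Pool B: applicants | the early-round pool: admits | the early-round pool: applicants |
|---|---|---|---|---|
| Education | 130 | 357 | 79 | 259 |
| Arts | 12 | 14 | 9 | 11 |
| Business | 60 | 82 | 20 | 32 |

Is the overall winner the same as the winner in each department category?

Yes

Education: Pool B 130/357 = 36.4%, the early-round pool 79/259 = 30.5% → Pool B
Arts: Pool B 12/14 = 85.7%, the early-round pool 9/11 = 81.8% → Pool B
Business: Pool B 60/82 = 73.2%, the early-round pool 20/32 = 62.5% → Pool B
Overall: Pool B 202/453 = 44.6%, the early-round pool 108/302 = 35.8% → Pool B
Pool B wins overall and in every department group — no reversal.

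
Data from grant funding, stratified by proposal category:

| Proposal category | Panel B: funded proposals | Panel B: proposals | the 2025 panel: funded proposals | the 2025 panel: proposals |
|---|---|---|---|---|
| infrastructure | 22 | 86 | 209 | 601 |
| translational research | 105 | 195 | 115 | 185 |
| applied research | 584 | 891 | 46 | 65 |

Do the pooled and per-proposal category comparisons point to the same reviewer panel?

Infrastructure: Panel B 22/86 = 25.6%, the 2025 panel 209/601 = 34.8% → the 2025 panel
Translational research: Panel B 105/195 = 53.8%, the 2025 panel 115/185 = 62.2% → the 2025 panel
Applied research: Panel B 584/891 = 65.5%, the 2025 panel 46/65 = 70.8% → the 2025 panel
Overall: Panel B 711/1172 = 60.7%, the 2025 panel 370/851 = 43.5% → Panel B
The 2025 panel wins each proposal group but Panel B wins overall — the comparison reverses. The 2025 panel's proposals skew toward infrastructure, which has a lower base rate.

No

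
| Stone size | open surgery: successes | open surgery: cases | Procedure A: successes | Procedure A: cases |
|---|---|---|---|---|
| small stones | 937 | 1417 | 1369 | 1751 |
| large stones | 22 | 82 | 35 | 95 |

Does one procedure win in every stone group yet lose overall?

No

Small stones: open surgery 937/1417 = 66.1%, Procedure A 1369/1751 = 78.2% → Procedure A
Large stones: open surgery 22/82 = 26.8%, Procedure A 35/95 = 36.8% → Procedure A
Overall: open surgery 959/1499 = 64.0%, Procedure A 1404/1846 = 76.1% → Procedure A
Procedure A wins overall and in every stone group — no reversal.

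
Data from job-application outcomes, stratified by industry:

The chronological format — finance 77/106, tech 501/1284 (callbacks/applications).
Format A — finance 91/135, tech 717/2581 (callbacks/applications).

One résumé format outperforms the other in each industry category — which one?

the chronological format

Finance: the chronological format 77/106 = 72.6%, Format A 91/135 = 67.4% → the chronological format
Tech: the chronological format 501/1284 = 39.0%, Format A 717/2581 = 27.8% → the chronological format
The chronological format has the higher rate in both groups.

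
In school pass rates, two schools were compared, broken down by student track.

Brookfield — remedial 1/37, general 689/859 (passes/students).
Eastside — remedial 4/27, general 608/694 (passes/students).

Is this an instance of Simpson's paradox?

Remedial: Brookfield 1/37 = 2.7%, Eastside 4/27 = 14.8% → Eastside
General: Brookfield 689/859 = 80.2%, Eastside 608/694 = 87.6% → Eastside
Overall: Brookfield 690/896 = 77.0%, Eastside 612/721 = 84.9% → Eastside
Eastside wins overall and in every student group — no reversal.

No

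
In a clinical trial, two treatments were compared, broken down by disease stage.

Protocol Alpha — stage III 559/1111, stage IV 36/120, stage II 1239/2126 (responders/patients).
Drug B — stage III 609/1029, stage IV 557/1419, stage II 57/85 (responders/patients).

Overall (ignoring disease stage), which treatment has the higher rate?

Stage III: Protocol Alpha 559/1111 = 50.3%, Drug B 609/1029 = 59.2% → Drug B
Stage IV: Protocol Alpha 36/120 = 30.0%, Drug B 557/1419 = 39.3% → Drug B
Stage II: Protocol Alpha 1239/2126 = 58.3%, Drug B 57/85 = 67.1% → Drug B
Overall: Protocol Alpha 1834/3357 = 54.6%, Drug B 1223/2533 = 48.3% → Protocol Alpha
(Drug B wins every disease group but Protocol Alpha wins overall — Drug B's patients skew toward the low-rate stage IV group.)

Protocol Alpha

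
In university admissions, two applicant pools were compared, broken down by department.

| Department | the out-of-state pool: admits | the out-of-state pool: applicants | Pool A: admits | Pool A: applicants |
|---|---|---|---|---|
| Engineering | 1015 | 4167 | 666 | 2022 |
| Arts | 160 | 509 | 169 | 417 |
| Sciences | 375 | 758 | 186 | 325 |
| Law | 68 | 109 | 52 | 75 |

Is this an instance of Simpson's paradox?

No

Engineering: the out-of-state pool 1015/4167 = 24.4%, Pool A 666/2022 = 32.9% → Pool A
Arts: the out-of-state pool 160/509 = 31.4%, Pool A 169/417 = 40.5% → Pool A
Sciences: the out-of-state pool 375/758 = 49.5%, Pool A 186/325 = 57.2% → Pool A
Law: the out-of-state pool 68/109 = 62.4%, Pool A 52/75 = 69.3% → Pool A
Overall: the out-of-state pool 1618/5543 = 29.2%, Pool A 1073/2839 = 37.8% → Pool A
Pool A wins overall and in every department group — no reversal.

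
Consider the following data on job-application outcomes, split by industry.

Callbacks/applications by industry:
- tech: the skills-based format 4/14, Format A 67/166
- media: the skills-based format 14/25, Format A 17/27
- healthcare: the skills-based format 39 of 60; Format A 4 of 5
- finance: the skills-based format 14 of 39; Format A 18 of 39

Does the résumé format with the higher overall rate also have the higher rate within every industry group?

No

Tech: the skills-based format 4/14 = 28.6%, Format A 67/166 = 40.4% → Format A
Media: the skills-based format 14/25 = 56.0%, Format A 17/27 = 63.0% → Format A
Healthcare: the skills-based format 39/60 = 65.0%, Format A 4/5 = 80.0% → Format A
Finance: the skills-based format 14/39 = 35.9%, Format A 18/39 = 46.2% → Format A
Overall: the skills-based format 71/138 = 51.4%, Format A 106/237 = 44.7% → the skills-based format
Format A wins each industry group but the skills-based format wins overall — the comparison reverses. Format A's applications skew toward tech, which has a lower base rate.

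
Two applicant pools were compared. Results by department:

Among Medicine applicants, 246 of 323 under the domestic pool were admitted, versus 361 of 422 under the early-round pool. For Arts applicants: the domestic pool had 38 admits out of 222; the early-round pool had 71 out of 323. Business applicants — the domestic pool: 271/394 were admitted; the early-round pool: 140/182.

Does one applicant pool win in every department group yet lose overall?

Medicine: the domestic pool 246/323 = 76.2%, the early-round pool 361/422 = 85.5% → the early-round pool
Arts: the domestic pool 38/222 = 17.1%, the early-round pool 71/323 = 22.0% → the early-round pool
Business: the domestic pool 271/394 = 68.8%, the early-round pool 140/182 = 76.9% → the early-round pool
Overall: the domestic pool 555/939 = 59.1%, the early-round pool 572/927 = 61.7% → the early-round pool
The early-round pool wins overall and in every department group — no reversal.

No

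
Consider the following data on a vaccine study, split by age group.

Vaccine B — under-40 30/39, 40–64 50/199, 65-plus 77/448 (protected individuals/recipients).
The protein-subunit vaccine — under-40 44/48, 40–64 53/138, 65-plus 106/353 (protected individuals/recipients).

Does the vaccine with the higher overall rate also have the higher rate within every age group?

Yes

Under-40: Vaccine B 30/39 = 76.9%, the protein-subunit vaccine 44/48 = 91.7% → the protein-subunit vaccine
40–64: Vaccine B 50/199 = 25.1%, the protein-subunit vaccine 53/138 = 38.4% → the protein-subunit vaccine
65-plus: Vaccine B 77/448 = 17.2%, the protein-subunit vaccine 106/353 = 30.0% → the protein-subunit vaccine
Overall: Vaccine B 157/686 = 22.9%, the protein-subunit vaccine 203/539 = 37.7% → the protein-subunit vaccine
The protein-subunit vaccine wins overall and in every age group — no reversal.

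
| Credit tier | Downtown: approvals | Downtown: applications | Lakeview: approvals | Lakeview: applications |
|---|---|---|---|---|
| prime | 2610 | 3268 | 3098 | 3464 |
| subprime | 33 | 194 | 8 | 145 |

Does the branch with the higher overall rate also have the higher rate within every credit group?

No

Prime: Downtown 2610/3268 = 79.9%, Lakeview 3098/3464 = 89.4% → Lakeview
Subprime: Downtown 33/194 = 17.0%, Lakeview 8/145 = 5.5% → Downtown
Overall: Downtown 2643/3462 = 76.3%, Lakeview 3106/3609 = 86.1% → Lakeview
Neither sweeps: Downtown wins 1 of 2 groups, Lakeview wins 1. Lakeview wins overall but not every group — no Simpson reversal.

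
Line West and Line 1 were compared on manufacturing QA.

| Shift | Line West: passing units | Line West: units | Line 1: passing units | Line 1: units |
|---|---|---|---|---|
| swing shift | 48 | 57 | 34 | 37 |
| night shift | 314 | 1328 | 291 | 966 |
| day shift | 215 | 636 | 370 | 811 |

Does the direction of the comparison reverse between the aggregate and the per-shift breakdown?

Swing shift: Line West 48/57 = 84.2%, Line 1 34/37 = 91.9% → Line 1
Night shift: Line West 314/1328 = 23.6%, Line 1 291/966 = 30.1% → Line 1
Day shift: Line West 215/636 = 33.8%, Line 1 370/811 = 45.6% → Line 1
Overall: Line West 577/2021 = 28.6%, Line 1 695/1814 = 38.3% → Line 1
Line 1 wins overall and in every shift group — no reversal.

No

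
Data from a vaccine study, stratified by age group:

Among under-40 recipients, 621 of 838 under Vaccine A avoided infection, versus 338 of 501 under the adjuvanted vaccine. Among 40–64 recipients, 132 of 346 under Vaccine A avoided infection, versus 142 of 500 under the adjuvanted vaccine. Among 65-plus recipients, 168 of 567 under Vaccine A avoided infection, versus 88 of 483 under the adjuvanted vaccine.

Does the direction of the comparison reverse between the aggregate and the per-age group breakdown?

No

Under-40: Vaccine A 621/838 = 74.1%, the adjuvanted vaccine 338/501 = 67.5% → Vaccine A
40–64: Vaccine A 132/346 = 38.2%, the adjuvanted vaccine 142/500 = 28.4% → Vaccine A
65-plus: Vaccine A 168/567 = 29.6%, the adjuvanted vaccine 88/483 = 18.2% → Vaccine A
Overall: Vaccine A 921/1751 = 52.6%, the adjuvanted vaccine 568/1484 = 38.3% → Vaccine A
Vaccine A wins overall and in every age group — no reversal.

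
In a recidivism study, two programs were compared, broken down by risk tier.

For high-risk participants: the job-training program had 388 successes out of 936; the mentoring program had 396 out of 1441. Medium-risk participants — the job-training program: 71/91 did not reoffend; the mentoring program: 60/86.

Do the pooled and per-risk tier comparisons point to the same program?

Yes

High-risk: the job-training program 388/936 = 41.5%, the mentoring program 396/1441 = 27.5% → the job-training program
Medium-risk: the job-training program 71/91 = 78.0%, the mentoring program 60/86 = 69.8% → the job-training program
Overall: the job-training program 459/1027 = 44.7%, the mentoring program 456/1527 = 29.9% → the job-training program
The job-training program wins overall and in every risk group — no reversal.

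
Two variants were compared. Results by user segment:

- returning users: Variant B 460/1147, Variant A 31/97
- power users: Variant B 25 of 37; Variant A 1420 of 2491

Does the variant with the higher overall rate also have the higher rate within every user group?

Returning users: Variant B 460/1147 = 40.1%, Variant A 31/97 = 32.0% → Variant B
Power users: Variant B 25/37 = 67.6%, Variant A 1420/2491 = 57.0% → Variant B
Overall: Variant B 485/1184 = 41.0%, Variant A 1451/2588 = 56.1% → Variant A
Variant B wins each user group but Variant A wins overall — the comparison reverses. Variant B's views skew toward returning users, which has a lower base rate.

No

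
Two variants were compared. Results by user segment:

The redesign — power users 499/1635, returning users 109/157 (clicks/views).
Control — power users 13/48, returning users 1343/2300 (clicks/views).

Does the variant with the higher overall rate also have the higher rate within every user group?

Power users: the redesign 499/1635 = 30.5%, Control 13/48 = 27.1% → the redesign
Returning users: the redesign 109/157 = 69.4%, Control 1343/2300 = 58.4% → the redesign
Overall: the redesign 608/1792 = 33.9%, Control 1356/2348 = 57.8% → Control
The redesign wins each user group but Control wins overall — the comparison reverses. The redesign's views skew toward power users, which has a lower base rate.

No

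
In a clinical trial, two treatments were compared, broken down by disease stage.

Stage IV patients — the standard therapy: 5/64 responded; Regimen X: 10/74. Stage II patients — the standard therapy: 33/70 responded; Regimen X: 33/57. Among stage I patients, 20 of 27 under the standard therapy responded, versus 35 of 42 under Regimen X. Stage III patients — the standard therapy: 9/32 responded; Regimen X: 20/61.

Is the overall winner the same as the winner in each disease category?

Stage IV: the standard therapy 5/64 = 7.8%, Regimen X 10/74 = 13.5% → Regimen X
Stage II: the standard therapy 33/70 = 47.1%, Regimen X 33/57 = 57.9% → Regimen X
Stage I: the standard therapy 20/27 = 74.1%, Regimen X 35/42 = 83.3% → Regimen X
Stage III: the standard therapy 9/32 = 28.1%, Regimen X 20/61 = 32.8% → Regimen X
Overall: the standard therapy 67/193 = 34.7%, Regimen X 98/234 = 41.9% → Regimen X
Regimen X wins overall and in every disease group — no reversal.

Yes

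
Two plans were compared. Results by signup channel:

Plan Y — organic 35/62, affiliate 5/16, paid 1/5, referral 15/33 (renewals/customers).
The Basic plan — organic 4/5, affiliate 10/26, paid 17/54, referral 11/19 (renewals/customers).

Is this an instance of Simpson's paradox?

Organic: Plan Y 35/62 = 56.5%, the Basic plan 4/5 = 80.0% → the Basic plan
Affiliate: Plan Y 5/16 = 31.2%, the Basic plan 10/26 = 38.5% → the Basic plan
Paid: Plan Y 1/5 = 20.0%, the Basic plan 17/54 = 31.5% → the Basic plan
Referral: Plan Y 15/33 = 45.5%, the Basic plan 11/19 = 57.9% → the Basic plan
Overall: Plan Y 56/116 = 48.3%, the Basic plan 42/104 = 40.4% → Plan Y
The Basic plan wins each signup group but Plan Y wins overall — the comparison reverses. The Basic plan's customers skew toward paid, which has a lower base rate.

Yes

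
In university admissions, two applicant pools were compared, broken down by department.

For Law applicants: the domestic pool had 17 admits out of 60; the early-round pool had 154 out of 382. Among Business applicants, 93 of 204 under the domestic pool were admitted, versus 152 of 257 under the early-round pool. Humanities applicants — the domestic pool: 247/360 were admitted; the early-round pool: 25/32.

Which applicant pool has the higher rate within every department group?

Law: the domestic pool 17/60 = 28.3%, the early-round pool 154/382 = 40.3% → the early-round pool
Business: the domestic pool 93/204 = 45.6%, the early-round pool 152/257 = 59.1% → the early-round pool
Humanities: the domestic pool 247/360 = 68.6%, the early-round pool 25/32 = 78.1% → the early-round pool
The early-round pool has the higher rate in all 3 groups.

the early-round pool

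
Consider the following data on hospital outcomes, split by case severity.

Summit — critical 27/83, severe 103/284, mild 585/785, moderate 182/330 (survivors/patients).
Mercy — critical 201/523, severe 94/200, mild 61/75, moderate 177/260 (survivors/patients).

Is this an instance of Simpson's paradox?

Yes

Critical: Summit 27/83 = 32.5%, Mercy 201/523 = 38.4% → Mercy
Severe: Summit 103/284 = 36.3%, Mercy 94/200 = 47.0% → Mercy
Mild: Summit 585/785 = 74.5%, Mercy 61/75 = 81.3% → Mercy
Moderate: Summit 182/330 = 55.2%, Mercy 177/260 = 68.1% → Mercy
Overall: Summit 897/1482 = 60.5%, Mercy 533/1058 = 50.4% → Summit
Mercy wins each case group but Summit wins overall — the comparison reverses. Mercy's patients skew toward critical, which has a lower base rate.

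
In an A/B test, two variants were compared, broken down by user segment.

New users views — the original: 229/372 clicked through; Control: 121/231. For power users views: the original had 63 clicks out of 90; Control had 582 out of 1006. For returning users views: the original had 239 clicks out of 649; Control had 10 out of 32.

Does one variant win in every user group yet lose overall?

New users: the original 229/372 = 61.6%, Control 121/231 = 52.4% → the original
Power users: the original 63/90 = 70.0%, Control 582/1006 = 57.9% → the original
Returning users: the original 239/649 = 36.8%, Control 10/32 = 31.2% → the original
Overall: the original 531/1111 = 47.8%, Control 713/1269 = 56.2% → Control
The original wins each user group but Control wins overall — the comparison reverses. The original's views skew toward returning users, which has a lower base rate.

Yes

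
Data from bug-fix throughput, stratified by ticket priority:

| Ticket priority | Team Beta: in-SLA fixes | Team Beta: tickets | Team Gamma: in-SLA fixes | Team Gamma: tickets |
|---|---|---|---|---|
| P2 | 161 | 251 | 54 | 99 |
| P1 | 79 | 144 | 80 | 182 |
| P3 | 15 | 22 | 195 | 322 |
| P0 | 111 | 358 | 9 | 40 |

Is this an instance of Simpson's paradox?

P2: Team Beta 161/251 = 64.1%, Team Gamma 54/99 = 54.5% → Team Beta
P1: Team Beta 79/144 = 54.9%, Team Gamma 80/182 = 44.0% → Team Beta
P3: Team Beta 15/22 = 68.2%, Team Gamma 195/322 = 60.6% → Team Beta
P0: Team Beta 111/358 = 31.0%, Team Gamma 9/40 = 22.5% → Team Beta
Overall: Team Beta 366/775 = 47.2%, Team Gamma 338/643 = 52.6% → Team Gamma
Team Beta wins each ticket group but Team Gamma wins overall — the comparison reverses. Team Beta's tickets skew toward P0, which has a lower base rate.

Yes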